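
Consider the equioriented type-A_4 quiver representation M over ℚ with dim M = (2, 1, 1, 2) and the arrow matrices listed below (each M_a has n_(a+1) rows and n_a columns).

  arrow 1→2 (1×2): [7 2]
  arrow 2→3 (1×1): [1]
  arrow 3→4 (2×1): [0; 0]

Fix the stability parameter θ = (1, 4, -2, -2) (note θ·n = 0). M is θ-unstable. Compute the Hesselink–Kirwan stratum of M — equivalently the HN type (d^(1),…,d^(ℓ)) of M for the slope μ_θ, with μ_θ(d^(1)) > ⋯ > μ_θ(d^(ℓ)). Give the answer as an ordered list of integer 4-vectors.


Barcode: M ≅ I[1,1], I[1,3], I[4,4]^2. HN layers by μ_θ (2 steps, strictly decreasing):
  μ^(1)=1; μ^(2)=-2

((2, 1, 1, 0); (0, 0, 0, 2))


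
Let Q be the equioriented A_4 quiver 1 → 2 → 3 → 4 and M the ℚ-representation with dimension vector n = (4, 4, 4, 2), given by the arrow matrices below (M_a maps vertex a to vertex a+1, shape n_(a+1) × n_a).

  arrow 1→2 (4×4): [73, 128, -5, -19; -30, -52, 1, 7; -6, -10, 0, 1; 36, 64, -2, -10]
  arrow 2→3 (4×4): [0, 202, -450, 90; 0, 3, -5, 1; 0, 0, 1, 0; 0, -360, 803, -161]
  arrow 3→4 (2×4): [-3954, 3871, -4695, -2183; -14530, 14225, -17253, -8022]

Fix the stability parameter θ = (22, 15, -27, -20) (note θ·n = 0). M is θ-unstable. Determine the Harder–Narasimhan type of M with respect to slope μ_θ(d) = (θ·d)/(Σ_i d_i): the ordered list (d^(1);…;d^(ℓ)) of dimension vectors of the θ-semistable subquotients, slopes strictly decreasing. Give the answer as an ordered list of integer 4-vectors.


Barcode: M ≅ I[1,1], I[1,2], I[1,4]^2, I[2,3], I[3,3]. HN layers by μ_θ (5 steps, strictly decreasing):
  μ^(1)=22; μ^(2)=37/2; μ^(3)=-5/2; μ^(4)=-6; μ^(5)=-27

((1, 0, 0, 0); (1, 1, 0, 0); (2, 2, 2, 2); (0, 1, 1, 0); (0, 0, 1, 0))


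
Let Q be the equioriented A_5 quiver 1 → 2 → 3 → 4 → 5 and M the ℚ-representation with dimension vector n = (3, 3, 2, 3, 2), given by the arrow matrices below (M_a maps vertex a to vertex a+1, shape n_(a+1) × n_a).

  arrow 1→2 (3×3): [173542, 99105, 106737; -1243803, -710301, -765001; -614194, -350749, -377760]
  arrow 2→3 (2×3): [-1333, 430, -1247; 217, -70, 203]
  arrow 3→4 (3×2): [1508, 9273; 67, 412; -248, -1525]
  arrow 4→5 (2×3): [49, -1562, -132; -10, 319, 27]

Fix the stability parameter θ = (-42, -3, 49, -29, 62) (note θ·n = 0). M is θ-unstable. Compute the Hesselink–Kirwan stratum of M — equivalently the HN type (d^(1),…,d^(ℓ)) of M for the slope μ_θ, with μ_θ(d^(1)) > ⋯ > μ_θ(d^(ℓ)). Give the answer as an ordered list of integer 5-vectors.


Interval decomposition of M: I[1,2]^2, I[1,5], I[3,5], I[4,4].
HN type (ℓ=5): μ^(1)=62; μ^(2)=10; μ^(3)=-3; μ^(4)=-29; μ^(5)=-42

((0, 0, 0, 0, 2); (0, 0, 2, 2, 0); (0, 3, 0, 0, 0); (0, 0, 0, 1, 0); (3, 0, 0, 0, 0))


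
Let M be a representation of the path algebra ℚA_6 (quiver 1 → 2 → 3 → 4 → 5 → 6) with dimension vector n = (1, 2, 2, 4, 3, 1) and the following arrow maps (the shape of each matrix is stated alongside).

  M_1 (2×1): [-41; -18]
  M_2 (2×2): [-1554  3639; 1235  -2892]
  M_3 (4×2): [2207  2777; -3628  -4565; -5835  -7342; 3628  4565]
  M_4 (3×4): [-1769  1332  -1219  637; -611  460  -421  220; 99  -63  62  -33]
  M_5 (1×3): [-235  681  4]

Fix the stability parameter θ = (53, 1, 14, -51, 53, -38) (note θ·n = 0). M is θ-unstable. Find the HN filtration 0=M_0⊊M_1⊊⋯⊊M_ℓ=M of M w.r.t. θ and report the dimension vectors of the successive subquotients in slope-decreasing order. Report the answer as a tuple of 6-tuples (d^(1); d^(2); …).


Interval decomposition of M: I[1,6], I[2,5], I[4,4], I[4,5].
HN type (ℓ=5): μ^(1)=53; μ^(2)=15/2; μ^(3)=17/4; μ^(4)=-12; μ^(5)=-51

((0, 0, 0, 0, 2, 0); (0, 0, 0, 0, 1, 1); (1, 1, 1, 1, 0, 0); (0, 1, 1, 1, 0, 0); (0, 0, 0, 2, 0, 0))


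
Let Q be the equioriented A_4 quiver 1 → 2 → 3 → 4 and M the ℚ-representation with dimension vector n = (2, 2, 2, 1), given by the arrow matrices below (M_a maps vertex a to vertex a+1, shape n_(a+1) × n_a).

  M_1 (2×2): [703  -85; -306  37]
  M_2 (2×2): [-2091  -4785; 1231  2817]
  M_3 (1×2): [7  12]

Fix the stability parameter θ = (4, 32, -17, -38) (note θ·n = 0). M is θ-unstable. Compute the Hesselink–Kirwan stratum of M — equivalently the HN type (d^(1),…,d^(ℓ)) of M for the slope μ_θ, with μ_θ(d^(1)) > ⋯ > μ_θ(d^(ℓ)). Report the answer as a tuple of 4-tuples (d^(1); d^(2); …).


Interval decomposition of M: I[1,3], I[1,4].
HN type (ℓ=3): μ^(1)=15/2; μ^(2)=4; μ^(3)=-19/4

((0, 1, 1, 0); (1, 0, 0, 0); (1, 1, 1, 1))


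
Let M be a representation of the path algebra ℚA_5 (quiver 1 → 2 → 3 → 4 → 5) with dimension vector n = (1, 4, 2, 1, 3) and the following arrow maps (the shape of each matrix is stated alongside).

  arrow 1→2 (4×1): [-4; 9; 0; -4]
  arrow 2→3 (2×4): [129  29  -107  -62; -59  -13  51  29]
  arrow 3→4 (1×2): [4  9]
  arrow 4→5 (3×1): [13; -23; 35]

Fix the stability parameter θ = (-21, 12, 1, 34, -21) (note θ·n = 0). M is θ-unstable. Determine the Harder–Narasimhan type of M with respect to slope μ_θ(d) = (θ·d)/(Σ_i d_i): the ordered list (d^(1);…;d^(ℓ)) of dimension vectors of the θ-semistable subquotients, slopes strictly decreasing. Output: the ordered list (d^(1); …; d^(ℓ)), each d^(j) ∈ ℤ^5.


Barcode: M ≅ I[1,5], I[2,2]^2, I[2,3], I[5,5]^2. HN layers by μ_θ (3 steps, strictly decreasing):
  μ^(1)=12; μ^(2)=13/2; μ^(3)=-21

((0, 2, 0, 0, 0); (0, 2, 2, 1, 1); (1, 0, 0, 0, 2))


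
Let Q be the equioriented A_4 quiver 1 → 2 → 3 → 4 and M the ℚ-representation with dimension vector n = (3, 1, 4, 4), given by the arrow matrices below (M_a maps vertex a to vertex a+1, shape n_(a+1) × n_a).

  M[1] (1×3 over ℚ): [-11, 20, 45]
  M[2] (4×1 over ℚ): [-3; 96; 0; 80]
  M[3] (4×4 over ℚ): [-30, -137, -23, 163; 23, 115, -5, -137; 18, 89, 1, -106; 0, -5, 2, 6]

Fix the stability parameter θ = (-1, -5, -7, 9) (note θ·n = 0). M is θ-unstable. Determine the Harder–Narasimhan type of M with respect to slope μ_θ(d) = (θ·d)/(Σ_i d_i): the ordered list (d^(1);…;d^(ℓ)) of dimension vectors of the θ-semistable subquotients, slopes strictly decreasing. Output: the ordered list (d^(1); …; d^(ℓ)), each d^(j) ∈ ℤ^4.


Barcode: M ≅ I[1,1]^2, I[1,4], I[3,4]^3. HN layers by μ_θ (4 steps, strictly decreasing):
  μ^(1)=9; μ^(2)=-1; μ^(3)=-13/3; μ^(4)=-7

((0, 0, 0, 4); (2, 0, 0, 0); (1, 1, 1, 0); (0, 0, 3, 0))


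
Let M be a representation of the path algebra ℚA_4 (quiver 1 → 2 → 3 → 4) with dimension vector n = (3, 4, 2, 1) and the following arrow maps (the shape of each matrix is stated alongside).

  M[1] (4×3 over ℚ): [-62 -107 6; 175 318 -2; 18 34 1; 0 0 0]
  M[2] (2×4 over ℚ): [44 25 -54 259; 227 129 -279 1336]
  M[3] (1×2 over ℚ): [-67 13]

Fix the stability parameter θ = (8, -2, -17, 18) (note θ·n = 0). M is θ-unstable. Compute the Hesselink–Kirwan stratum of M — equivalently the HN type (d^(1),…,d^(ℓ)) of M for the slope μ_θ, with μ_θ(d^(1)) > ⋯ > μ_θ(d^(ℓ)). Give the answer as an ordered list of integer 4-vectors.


Via rank(M_{q-1}∘⋯∘M_p): M ≅ I[1,2], I[1,3], I[1,4], I[2,2].
μ_θ-semistable layers: μ^(1)=18; μ^(2)=3; μ^(3)=-2; μ^(4)=-11/3

((0, 0, 0, 1); (1, 1, 0, 0); (0, 1, 0, 0); (2, 2, 2, 0))


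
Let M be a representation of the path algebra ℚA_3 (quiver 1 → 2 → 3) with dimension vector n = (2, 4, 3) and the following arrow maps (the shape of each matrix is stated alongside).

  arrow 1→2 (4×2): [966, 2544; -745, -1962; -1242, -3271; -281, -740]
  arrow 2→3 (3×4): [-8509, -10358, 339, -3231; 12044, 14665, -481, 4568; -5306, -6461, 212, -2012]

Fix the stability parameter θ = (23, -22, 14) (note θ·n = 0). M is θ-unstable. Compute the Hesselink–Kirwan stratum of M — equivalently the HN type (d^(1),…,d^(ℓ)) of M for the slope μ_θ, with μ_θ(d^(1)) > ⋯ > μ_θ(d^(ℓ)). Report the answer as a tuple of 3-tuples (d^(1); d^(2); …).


Barcode: M ≅ I[1,3]^2, I[2,2], I[2,3]. HN layers by μ_θ (3 steps, strictly decreasing):
  μ^(1)=14; μ^(2)=1/2; μ^(3)=-22

((0, 0, 3); (2, 2, 0); (0, 2, 0))


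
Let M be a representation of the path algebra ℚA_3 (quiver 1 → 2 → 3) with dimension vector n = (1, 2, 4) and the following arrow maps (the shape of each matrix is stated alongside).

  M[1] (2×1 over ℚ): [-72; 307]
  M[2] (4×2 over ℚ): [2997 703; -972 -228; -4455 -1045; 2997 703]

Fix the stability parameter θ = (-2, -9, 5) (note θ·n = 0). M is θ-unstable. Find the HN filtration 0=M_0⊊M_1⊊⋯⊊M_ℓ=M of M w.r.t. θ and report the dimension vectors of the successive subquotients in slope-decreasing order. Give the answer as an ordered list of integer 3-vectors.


Via rank(M_{q-1}∘⋯∘M_p): M ≅ I[1,3], I[2,2], I[3,3]^3.
μ_θ-semistable layers: μ^(1)=5; μ^(2)=-11/2; μ^(3)=-9

((0, 0, 4); (1, 1, 0); (0, 1, 0))


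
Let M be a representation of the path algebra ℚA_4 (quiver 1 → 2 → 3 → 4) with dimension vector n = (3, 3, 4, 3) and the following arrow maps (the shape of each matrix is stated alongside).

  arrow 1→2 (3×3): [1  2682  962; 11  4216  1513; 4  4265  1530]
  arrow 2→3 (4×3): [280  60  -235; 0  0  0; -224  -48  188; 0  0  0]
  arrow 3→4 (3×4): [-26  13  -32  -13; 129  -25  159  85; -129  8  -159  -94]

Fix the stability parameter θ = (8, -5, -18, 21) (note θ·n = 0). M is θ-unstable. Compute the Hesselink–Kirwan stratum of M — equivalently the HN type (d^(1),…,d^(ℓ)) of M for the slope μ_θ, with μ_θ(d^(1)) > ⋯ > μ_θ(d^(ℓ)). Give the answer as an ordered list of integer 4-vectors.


Via rank(M_{q-1}∘⋯∘M_p): M ≅ I[1,2]^2, I[1,4], I[3,3], I[3,4]^2.
μ_θ-semistable layers: μ^(1)=21; μ^(2)=3/2; μ^(3)=-5; μ^(4)=-18

((0, 0, 0, 3); (2, 2, 0, 0); (1, 1, 1, 0); (0, 0, 3, 0))


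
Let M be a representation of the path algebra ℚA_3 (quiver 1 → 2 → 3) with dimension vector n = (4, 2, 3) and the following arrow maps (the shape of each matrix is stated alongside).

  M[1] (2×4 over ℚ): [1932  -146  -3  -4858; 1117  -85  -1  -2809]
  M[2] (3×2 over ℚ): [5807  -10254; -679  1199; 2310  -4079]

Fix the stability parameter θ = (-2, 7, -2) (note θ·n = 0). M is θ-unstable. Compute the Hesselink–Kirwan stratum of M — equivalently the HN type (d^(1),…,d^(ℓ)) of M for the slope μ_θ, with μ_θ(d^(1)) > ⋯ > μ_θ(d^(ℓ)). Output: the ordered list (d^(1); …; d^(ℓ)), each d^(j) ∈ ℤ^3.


Interval decomposition of M: I[1,1]^2, I[1,3]^2, I[3,3].
HN type (ℓ=2): μ^(1)=5/2; μ^(2)=-2

((0, 2, 2); (4, 0, 1))


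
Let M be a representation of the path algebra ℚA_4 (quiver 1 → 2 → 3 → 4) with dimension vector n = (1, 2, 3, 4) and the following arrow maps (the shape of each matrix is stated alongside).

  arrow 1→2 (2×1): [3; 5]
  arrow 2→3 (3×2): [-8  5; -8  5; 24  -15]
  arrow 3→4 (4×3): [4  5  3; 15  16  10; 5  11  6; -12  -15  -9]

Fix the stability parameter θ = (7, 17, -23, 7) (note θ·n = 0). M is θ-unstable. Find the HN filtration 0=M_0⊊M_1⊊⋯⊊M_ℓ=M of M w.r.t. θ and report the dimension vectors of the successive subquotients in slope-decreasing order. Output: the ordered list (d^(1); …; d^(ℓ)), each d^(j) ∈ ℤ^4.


Via rank(M_{q-1}∘⋯∘M_p): M ≅ I[1,4], I[2,2], I[3,4]^2, I[4,4].
μ_θ-semistable layers: μ^(1)=17; μ^(2)=7; μ^(3)=1/3; μ^(4)=-23

((0, 1, 0, 0); (0, 0, 0, 4); (1, 1, 1, 0); (0, 0, 2, 0))


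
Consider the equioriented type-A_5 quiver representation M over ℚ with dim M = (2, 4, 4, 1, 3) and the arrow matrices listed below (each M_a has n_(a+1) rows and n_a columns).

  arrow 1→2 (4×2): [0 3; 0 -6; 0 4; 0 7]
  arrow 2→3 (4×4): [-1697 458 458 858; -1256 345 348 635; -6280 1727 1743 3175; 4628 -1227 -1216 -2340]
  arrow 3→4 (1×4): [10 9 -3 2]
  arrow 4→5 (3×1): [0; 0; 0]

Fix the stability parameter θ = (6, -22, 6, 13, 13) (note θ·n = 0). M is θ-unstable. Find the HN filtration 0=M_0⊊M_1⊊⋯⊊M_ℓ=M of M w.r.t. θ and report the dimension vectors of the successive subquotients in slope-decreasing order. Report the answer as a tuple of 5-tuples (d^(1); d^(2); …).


Via rank(M_{q-1}∘⋯∘M_p): M ≅ I[1,1], I[1,3], I[2,3]^2, I[2,4], I[5,5]^3.
μ_θ-semistable layers: μ^(1)=13; μ^(2)=6; μ^(3)=-8; μ^(4)=-22

((0, 0, 0, 1, 3); (1, 0, 4, 0, 0); (1, 1, 0, 0, 0); (0, 3, 0, 0, 0))


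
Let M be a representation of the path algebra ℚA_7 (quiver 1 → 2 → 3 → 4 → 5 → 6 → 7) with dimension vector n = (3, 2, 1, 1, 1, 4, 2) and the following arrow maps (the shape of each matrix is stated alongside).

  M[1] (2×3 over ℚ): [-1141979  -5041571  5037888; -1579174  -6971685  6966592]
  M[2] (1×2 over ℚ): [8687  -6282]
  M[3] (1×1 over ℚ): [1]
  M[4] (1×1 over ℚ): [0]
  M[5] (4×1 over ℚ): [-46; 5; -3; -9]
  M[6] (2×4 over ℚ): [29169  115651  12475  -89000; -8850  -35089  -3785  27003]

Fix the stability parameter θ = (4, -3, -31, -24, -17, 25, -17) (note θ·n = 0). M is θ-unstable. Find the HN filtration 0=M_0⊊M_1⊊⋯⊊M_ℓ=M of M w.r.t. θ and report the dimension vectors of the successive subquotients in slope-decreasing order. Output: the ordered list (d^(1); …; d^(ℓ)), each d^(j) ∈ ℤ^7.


Barcode: M ≅ I[1,1], I[1,2], I[1,4], I[5,7], I[6,6]^2, I[6,7]. HN layers by μ_θ (5 steps, strictly decreasing):
  μ^(1)=25; μ^(2)=4; μ^(3)=1/2; μ^(4)=-27/2; μ^(5)=-17

((0, 0, 0, 0, 0, 2, 0); (1, 0, 0, 0, 0, 2, 2); (1, 1, 0, 0, 0, 0, 0); (1, 1, 1, 1, 0, 0, 0); (0, 0, 0, 0, 1, 0, 0))


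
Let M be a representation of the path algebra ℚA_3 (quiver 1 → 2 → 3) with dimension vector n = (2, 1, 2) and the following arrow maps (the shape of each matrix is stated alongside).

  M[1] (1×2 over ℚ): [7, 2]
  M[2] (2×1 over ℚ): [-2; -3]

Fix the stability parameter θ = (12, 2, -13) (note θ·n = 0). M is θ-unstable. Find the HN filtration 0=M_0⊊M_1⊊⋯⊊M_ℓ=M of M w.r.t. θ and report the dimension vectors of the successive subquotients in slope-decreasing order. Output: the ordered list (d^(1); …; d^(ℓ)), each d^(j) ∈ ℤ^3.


Barcode: M ≅ I[1,1], I[1,3], I[3,3]. HN layers by μ_θ (3 steps, strictly decreasing):
  μ^(1)=12; μ^(2)=1/3; μ^(3)=-13

((1, 0, 0); (1, 1, 1); (0, 0, 1))


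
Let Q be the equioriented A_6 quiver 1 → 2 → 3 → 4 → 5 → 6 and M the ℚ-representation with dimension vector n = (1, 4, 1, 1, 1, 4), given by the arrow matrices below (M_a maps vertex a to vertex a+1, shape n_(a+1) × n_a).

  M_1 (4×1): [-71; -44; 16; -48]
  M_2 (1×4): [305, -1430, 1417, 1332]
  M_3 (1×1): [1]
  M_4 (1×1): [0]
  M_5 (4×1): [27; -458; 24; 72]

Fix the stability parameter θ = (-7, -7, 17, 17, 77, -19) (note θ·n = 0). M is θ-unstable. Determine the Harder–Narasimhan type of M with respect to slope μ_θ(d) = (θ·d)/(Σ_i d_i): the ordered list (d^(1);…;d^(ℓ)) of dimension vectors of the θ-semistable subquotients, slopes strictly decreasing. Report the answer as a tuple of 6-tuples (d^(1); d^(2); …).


Barcode: M ≅ I[1,4], I[2,2]^3, I[5,6], I[6,6]^3. HN layers by μ_θ (4 steps, strictly decreasing):
  μ^(1)=29; μ^(2)=17; μ^(3)=-7; μ^(4)=-19

((0, 0, 0, 0, 1, 1); (0, 0, 1, 1, 0, 0); (1, 4, 0, 0, 0, 0); (0, 0, 0, 0, 0, 3))


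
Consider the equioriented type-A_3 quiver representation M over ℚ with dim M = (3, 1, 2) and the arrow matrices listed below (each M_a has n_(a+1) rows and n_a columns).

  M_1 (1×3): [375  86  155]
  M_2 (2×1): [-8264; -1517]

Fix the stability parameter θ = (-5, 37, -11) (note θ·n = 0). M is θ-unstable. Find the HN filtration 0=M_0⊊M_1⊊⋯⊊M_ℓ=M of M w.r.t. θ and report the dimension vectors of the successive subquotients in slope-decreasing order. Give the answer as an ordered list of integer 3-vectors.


Via rank(M_{q-1}∘⋯∘M_p): M ≅ I[1,1]^2, I[1,3], I[3,3].
μ_θ-semistable layers: μ^(1)=13; μ^(2)=-5; μ^(3)=-11

((0, 1, 1); (3, 0, 0); (0, 0, 1))


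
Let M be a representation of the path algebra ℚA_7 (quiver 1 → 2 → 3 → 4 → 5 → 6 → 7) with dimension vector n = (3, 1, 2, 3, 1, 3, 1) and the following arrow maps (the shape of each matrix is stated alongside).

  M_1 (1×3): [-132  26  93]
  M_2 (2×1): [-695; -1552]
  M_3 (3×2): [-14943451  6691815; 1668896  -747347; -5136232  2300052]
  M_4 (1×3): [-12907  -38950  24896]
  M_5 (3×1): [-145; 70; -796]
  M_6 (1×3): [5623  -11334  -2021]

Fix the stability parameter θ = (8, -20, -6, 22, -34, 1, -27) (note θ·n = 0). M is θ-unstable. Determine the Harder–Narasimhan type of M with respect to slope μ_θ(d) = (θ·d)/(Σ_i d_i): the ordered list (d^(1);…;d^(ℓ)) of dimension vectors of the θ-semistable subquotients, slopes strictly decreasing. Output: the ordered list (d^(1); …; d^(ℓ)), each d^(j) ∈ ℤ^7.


Barcode: M ≅ I[1,1]^2, I[1,7], I[3,4], I[4,4], I[6,6]^2. HN layers by μ_θ (5 steps, strictly decreasing):
  μ^(1)=22; μ^(2)=8; μ^(3)=1; μ^(4)=-6; μ^(5)=-8

((0, 0, 0, 2, 0, 0, 0); (2, 0, 0, 0, 0, 0, 0); (0, 0, 0, 0, 0, 2, 0); (0, 0, 1, 0, 0, 0, 0); (1, 1, 1, 1, 1, 1, 1))


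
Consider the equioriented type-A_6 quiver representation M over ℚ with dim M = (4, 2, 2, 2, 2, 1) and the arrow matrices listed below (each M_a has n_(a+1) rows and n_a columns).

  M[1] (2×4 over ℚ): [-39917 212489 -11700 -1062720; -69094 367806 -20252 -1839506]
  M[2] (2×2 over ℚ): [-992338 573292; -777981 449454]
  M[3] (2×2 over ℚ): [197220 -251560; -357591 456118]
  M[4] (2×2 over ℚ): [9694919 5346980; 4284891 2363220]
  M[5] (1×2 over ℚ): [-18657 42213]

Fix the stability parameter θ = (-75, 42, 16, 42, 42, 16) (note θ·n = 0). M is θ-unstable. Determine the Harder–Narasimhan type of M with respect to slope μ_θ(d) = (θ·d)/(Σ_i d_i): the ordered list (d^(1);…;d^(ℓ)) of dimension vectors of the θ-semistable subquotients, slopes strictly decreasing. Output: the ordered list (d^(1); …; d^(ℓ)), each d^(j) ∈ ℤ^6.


Via rank(M_{q-1}∘⋯∘M_p): M ≅ I[1,1]^2, I[1,2], I[1,3], I[3,4], I[4,5], I[5,6].
μ_θ-semistable layers: μ^(1)=42; μ^(2)=29; μ^(3)=16; μ^(4)=-75

((0, 1, 0, 2, 1, 0); (0, 1, 1, 0, 1, 1); (0, 0, 1, 0, 0, 0); (4, 0, 0, 0, 0, 0))


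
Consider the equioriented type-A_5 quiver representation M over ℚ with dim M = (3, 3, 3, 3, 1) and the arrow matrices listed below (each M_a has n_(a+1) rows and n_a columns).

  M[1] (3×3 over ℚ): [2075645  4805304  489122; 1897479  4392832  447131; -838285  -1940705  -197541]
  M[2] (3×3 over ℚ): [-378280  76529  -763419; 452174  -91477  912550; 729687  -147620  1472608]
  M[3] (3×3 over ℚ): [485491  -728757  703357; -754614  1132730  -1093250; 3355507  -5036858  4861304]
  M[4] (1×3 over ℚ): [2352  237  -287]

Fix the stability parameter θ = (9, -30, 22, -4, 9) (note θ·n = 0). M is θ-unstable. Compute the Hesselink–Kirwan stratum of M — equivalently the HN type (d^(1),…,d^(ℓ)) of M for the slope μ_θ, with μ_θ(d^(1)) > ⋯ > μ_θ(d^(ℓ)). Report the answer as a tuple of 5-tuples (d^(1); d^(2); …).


Interval decomposition of M: I[1,4]^2, I[1,5].
HN type (ℓ=2): μ^(1)=9; μ^(2)=-21/2

((0, 0, 3, 3, 1); (3, 3, 0, 0, 0))


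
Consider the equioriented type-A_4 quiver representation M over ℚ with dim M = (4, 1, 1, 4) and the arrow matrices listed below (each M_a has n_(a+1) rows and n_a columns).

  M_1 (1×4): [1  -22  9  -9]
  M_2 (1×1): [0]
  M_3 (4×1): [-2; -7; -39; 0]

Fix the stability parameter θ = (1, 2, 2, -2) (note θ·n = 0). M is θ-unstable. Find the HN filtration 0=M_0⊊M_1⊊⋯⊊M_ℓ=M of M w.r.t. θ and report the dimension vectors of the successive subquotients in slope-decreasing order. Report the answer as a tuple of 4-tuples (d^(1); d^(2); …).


Barcode: M ≅ I[1,1]^3, I[1,2], I[3,4], I[4,4]^3. HN layers by μ_θ (4 steps, strictly decreasing):
  μ^(1)=2; μ^(2)=1; μ^(3)=0; μ^(4)=-2

((0, 1, 0, 0); (4, 0, 0, 0); (0, 0, 1, 1); (0, 0, 0, 3))


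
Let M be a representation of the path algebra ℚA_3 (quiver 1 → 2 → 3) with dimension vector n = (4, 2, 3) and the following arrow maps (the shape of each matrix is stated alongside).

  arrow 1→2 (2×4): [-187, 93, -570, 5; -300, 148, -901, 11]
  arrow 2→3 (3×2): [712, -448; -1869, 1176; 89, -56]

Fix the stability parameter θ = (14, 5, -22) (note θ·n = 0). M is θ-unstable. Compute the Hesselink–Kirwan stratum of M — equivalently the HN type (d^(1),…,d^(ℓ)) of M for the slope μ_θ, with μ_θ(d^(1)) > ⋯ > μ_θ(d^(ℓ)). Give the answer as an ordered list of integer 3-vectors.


Interval decomposition of M: I[1,1]^2, I[1,2], I[1,3], I[3,3]^2.
HN type (ℓ=4): μ^(1)=14; μ^(2)=19/2; μ^(3)=-1; μ^(4)=-22

((2, 0, 0); (1, 1, 0); (1, 1, 1); (0, 0, 2))


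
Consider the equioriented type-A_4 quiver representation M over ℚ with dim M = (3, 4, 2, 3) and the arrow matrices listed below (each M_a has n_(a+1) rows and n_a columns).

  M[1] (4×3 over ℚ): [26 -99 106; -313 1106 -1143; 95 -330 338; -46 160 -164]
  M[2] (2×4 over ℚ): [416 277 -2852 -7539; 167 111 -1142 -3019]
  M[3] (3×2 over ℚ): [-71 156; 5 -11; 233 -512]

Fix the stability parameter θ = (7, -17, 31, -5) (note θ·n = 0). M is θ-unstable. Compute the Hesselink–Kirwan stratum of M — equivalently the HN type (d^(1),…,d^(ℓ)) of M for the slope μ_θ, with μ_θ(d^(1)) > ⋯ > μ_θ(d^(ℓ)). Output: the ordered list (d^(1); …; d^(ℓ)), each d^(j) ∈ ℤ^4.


Barcode: M ≅ I[1,2], I[1,4]^2, I[2,2], I[4,4]. HN layers by μ_θ (3 steps, strictly decreasing):
  μ^(1)=13; μ^(2)=-5; μ^(3)=-17

((0, 0, 2, 2); (3, 3, 0, 1); (0, 1, 0, 0))


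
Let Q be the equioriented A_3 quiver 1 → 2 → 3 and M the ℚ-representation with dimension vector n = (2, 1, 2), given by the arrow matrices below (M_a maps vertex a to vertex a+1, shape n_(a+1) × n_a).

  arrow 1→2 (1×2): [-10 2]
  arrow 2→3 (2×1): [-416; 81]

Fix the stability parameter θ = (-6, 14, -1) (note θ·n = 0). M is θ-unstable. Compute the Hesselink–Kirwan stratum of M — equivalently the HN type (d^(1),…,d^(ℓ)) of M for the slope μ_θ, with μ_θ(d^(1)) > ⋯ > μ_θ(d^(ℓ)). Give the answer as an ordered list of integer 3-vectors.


Interval decomposition of M: I[1,1], I[1,3], I[3,3].
HN type (ℓ=3): μ^(1)=13/2; μ^(2)=-1; μ^(3)=-6

((0, 1, 1); (0, 0, 1); (2, 0, 0))


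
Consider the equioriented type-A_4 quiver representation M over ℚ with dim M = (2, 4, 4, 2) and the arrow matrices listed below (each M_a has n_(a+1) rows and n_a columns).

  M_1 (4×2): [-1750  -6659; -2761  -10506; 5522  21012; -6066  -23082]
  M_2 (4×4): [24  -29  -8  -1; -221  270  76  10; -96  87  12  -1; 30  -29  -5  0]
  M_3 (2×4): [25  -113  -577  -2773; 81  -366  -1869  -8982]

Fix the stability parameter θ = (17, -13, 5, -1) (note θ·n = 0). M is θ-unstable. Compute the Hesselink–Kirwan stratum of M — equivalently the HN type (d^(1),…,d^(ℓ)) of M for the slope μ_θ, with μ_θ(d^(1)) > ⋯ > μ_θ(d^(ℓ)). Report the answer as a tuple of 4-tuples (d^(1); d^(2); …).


Barcode: M ≅ I[1,3], I[1,4], I[2,2], I[2,4], I[3,3]. HN layers by μ_θ (3 steps, strictly decreasing):
  μ^(1)=5; μ^(2)=2; μ^(3)=-13

((0, 0, 2, 0); (2, 2, 2, 2); (0, 2, 0, 0))


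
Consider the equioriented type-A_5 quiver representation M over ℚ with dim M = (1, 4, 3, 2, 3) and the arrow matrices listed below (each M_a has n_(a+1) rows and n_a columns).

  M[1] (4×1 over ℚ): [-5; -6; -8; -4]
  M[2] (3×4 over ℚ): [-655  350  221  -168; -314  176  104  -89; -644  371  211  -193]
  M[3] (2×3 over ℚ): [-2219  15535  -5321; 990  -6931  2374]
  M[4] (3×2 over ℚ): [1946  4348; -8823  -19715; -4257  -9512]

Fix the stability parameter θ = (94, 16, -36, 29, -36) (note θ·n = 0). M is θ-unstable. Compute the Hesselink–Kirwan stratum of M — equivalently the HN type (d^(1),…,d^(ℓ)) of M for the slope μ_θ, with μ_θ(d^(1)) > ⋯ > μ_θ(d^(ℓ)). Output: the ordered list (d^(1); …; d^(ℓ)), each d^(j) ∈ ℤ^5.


Barcode: M ≅ I[1,5], I[2,2], I[2,3], I[2,5], I[5,5]. HN layers by μ_θ (5 steps, strictly decreasing):
  μ^(1)=16; μ^(2)=67/5; μ^(3)=-7/2; μ^(4)=-10; μ^(5)=-36

((0, 1, 0, 0, 0); (1, 1, 1, 1, 1); (0, 0, 0, 1, 1); (0, 2, 2, 0, 0); (0, 0, 0, 0, 1))


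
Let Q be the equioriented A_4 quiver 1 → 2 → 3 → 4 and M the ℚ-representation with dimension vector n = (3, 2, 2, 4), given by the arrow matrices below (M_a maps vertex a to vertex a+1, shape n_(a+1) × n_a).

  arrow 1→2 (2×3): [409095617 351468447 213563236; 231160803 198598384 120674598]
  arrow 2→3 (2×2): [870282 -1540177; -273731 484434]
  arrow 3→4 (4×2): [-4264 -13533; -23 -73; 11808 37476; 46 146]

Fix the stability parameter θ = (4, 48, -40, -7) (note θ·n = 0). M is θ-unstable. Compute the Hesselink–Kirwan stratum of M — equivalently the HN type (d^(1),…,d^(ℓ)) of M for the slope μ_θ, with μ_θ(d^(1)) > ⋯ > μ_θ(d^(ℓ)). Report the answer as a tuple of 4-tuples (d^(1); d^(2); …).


Interval decomposition of M: I[1,1], I[1,4]^2, I[4,4]^2.
HN type (ℓ=3): μ^(1)=4; μ^(2)=5/4; μ^(3)=-7

((1, 0, 0, 0); (2, 2, 2, 2); (0, 0, 0, 2))


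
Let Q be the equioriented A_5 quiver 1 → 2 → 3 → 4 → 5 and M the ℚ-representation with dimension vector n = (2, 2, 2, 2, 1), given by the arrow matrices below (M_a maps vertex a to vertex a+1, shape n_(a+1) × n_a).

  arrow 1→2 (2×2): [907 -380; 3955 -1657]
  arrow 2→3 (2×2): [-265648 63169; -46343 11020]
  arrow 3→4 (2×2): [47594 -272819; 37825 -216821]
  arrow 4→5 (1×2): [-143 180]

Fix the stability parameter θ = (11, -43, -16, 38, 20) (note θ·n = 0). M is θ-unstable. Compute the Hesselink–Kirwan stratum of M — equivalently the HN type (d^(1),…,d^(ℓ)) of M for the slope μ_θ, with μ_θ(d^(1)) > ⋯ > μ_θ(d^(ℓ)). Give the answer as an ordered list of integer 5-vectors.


Interval decomposition of M: I[1,4], I[1,5].
HN type (ℓ=3): μ^(1)=38; μ^(2)=29; μ^(3)=-16

((0, 0, 0, 1, 0); (0, 0, 0, 1, 1); (2, 2, 2, 0, 0))


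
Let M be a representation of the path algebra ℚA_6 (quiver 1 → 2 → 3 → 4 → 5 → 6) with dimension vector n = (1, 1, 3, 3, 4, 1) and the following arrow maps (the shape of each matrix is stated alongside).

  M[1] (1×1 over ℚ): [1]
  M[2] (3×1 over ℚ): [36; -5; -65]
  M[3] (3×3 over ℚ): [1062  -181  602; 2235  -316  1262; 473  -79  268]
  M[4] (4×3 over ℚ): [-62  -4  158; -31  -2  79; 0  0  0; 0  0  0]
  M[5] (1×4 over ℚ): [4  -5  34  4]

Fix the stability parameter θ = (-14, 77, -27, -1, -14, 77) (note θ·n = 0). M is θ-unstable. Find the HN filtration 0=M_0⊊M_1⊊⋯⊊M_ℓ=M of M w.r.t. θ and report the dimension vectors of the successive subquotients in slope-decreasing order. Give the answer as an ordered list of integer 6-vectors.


Via rank(M_{q-1}∘⋯∘M_p): M ≅ I[1,4], I[3,3], I[3,6], I[4,4], I[5,5]^3.
μ_θ-semistable layers: μ^(1)=77; μ^(2)=49/3; μ^(3)=-1; μ^(4)=-15/2; μ^(5)=-14; μ^(6)=-27

((0, 0, 0, 0, 0, 1); (0, 1, 1, 1, 0, 0); (0, 0, 0, 1, 0, 0); (0, 0, 0, 1, 1, 0); (1, 0, 0, 0, 3, 0); (0, 0, 2, 0, 0, 0))


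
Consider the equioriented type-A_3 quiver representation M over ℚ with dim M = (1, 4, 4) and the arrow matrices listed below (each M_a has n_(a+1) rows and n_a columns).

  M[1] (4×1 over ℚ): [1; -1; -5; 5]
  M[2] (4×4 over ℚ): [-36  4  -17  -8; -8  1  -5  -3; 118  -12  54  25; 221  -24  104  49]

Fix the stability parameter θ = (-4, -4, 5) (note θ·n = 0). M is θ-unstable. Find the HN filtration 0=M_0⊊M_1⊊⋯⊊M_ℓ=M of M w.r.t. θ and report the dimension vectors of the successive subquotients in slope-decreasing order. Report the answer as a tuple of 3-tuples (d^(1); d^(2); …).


Barcode: M ≅ I[1,3], I[2,3]^3. HN layers by μ_θ (2 steps, strictly decreasing):
  μ^(1)=5; μ^(2)=-4

((0, 0, 4); (1, 4, 0))


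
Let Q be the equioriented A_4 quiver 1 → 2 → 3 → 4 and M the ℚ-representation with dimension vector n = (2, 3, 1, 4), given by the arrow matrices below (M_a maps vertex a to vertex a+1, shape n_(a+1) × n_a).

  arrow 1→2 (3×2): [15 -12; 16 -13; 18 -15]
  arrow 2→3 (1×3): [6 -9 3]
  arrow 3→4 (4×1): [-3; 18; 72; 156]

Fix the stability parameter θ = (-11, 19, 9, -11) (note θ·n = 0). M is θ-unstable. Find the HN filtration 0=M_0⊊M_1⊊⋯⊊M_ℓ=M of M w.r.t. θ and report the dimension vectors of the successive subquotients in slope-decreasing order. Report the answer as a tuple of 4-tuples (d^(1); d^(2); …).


Interval decomposition of M: I[1,2]^2, I[2,4], I[4,4]^3.
HN type (ℓ=3): μ^(1)=19; μ^(2)=17/3; μ^(3)=-11

((0, 2, 0, 0); (0, 1, 1, 1); (2, 0, 0, 3))


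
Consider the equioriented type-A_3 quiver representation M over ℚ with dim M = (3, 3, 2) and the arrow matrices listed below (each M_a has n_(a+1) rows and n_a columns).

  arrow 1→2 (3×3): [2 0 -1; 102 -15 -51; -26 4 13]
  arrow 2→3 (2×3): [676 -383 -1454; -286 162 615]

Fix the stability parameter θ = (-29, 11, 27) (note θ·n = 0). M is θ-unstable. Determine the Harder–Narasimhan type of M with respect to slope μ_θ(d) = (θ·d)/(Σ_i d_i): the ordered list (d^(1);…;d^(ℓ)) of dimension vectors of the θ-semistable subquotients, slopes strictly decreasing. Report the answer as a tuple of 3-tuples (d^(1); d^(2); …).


Barcode: M ≅ I[1,1], I[1,3]^2, I[2,2]. HN layers by μ_θ (3 steps, strictly decreasing):
  μ^(1)=27; μ^(2)=11; μ^(3)=-29

((0, 0, 2); (0, 3, 0); (3, 0, 0))


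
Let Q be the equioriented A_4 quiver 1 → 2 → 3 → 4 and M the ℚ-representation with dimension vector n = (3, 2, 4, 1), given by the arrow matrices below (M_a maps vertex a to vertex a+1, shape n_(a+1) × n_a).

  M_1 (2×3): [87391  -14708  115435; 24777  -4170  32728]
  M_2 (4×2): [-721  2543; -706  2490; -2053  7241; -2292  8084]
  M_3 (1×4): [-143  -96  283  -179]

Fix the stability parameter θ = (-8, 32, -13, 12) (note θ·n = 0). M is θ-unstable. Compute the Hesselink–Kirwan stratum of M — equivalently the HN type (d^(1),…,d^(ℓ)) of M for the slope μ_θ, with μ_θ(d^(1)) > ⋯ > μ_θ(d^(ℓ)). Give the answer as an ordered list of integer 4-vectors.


Interval decomposition of M: I[1,1], I[1,3], I[1,4], I[3,3]^2.
HN type (ℓ=4): μ^(1)=12; μ^(2)=19/2; μ^(3)=-8; μ^(4)=-13

((0, 0, 0, 1); (0, 2, 2, 0); (3, 0, 0, 0); (0, 0, 2, 0))


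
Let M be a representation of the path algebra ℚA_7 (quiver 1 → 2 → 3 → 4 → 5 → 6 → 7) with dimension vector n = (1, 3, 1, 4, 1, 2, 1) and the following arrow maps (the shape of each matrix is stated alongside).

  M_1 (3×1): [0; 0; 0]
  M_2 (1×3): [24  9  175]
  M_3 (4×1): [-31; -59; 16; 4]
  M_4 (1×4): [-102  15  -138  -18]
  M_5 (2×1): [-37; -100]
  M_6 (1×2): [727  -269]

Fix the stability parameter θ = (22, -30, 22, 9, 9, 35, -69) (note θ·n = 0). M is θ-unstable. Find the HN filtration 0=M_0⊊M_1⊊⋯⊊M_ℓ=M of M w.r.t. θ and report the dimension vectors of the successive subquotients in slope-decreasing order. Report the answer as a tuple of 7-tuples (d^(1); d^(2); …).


Via rank(M_{q-1}∘⋯∘M_p): M ≅ I[1,1], I[2,2]^2, I[2,7], I[4,4]^3, I[6,6].
μ_θ-semistable layers: μ^(1)=35; μ^(2)=22; μ^(3)=9; μ^(4)=6/5; μ^(5)=-30

((0, 0, 0, 0, 0, 1, 0); (1, 0, 0, 0, 0, 0, 0); (0, 0, 0, 3, 0, 0, 0); (0, 0, 1, 1, 1, 1, 1); (0, 3, 0, 0, 0, 0, 0))


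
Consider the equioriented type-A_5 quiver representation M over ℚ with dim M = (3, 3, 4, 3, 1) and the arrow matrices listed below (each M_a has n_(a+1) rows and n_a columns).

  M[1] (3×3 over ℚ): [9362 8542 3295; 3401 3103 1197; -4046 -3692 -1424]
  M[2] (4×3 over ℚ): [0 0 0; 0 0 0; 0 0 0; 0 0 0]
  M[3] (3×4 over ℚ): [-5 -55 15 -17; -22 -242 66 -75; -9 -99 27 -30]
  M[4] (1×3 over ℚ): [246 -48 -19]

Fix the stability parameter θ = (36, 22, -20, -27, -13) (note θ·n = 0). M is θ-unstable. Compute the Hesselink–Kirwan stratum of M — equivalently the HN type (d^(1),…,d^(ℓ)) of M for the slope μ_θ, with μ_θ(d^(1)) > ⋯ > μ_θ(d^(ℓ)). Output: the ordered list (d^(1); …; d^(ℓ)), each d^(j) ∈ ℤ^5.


Barcode: M ≅ I[1,2]^3, I[3,3]^2, I[3,4], I[3,5], I[4,4]. HN layers by μ_θ (5 steps, strictly decreasing):
  μ^(1)=29; μ^(2)=-13; μ^(3)=-20; μ^(4)=-47/2; μ^(5)=-27

((3, 3, 0, 0, 0); (0, 0, 0, 0, 1); (0, 0, 2, 0, 0); (0, 0, 2, 2, 0); (0, 0, 0, 1, 0))


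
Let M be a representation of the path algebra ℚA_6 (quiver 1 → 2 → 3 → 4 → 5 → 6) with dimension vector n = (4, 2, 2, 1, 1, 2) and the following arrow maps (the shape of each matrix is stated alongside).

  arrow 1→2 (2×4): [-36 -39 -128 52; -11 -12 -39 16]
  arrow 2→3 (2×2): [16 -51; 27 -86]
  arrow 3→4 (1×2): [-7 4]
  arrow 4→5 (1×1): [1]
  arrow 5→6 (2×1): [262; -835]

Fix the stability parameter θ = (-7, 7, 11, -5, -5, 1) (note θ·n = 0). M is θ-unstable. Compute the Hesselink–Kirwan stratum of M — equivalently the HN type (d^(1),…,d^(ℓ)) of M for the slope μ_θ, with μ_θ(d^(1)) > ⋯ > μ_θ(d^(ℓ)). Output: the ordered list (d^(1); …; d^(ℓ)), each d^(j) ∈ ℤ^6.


Barcode: M ≅ I[1,1]^2, I[1,3], I[1,6], I[6,6]. HN layers by μ_θ (5 steps, strictly decreasing):
  μ^(1)=11; μ^(2)=7; μ^(3)=9/5; μ^(4)=1; μ^(5)=-7

((0, 0, 1, 0, 0, 0); (0, 1, 0, 0, 0, 0); (0, 1, 1, 1, 1, 1); (0, 0, 0, 0, 0, 1); (4, 0, 0, 0, 0, 0))


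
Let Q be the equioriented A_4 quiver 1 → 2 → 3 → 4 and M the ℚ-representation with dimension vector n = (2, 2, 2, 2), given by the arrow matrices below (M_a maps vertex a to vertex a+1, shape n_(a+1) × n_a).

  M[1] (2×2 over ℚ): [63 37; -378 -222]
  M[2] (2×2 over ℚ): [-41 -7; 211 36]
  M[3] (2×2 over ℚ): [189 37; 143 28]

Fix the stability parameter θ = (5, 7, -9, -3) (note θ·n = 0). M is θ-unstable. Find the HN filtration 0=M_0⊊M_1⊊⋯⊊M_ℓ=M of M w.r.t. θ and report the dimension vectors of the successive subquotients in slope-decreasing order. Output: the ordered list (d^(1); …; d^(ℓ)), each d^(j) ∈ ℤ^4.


Barcode: M ≅ I[1,1], I[1,4], I[2,4]. HN layers by μ_θ (3 steps, strictly decreasing):
  μ^(1)=5; μ^(2)=0; μ^(3)=-5/3

((1, 0, 0, 0); (1, 1, 1, 1); (0, 1, 1, 1))


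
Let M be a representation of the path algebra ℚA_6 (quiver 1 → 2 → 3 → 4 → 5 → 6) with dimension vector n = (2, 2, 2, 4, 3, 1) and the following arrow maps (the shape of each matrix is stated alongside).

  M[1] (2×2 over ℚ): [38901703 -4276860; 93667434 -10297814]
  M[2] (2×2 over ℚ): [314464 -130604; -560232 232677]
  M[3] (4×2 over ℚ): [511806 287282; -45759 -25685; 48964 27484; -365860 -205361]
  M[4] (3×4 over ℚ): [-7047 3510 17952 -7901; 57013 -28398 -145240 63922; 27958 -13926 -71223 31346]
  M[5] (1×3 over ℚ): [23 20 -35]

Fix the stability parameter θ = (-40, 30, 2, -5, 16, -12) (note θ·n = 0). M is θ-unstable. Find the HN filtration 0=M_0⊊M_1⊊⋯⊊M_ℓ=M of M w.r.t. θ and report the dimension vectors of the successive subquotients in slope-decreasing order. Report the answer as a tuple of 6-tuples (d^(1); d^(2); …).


Interval decomposition of M: I[1,2], I[1,6], I[3,5], I[4,4], I[4,5].
HN type (ℓ=6): μ^(1)=30; μ^(2)=16; μ^(3)=31/5; μ^(4)=-3/2; μ^(5)=-5; μ^(6)=-40

((0, 1, 0, 0, 0, 0); (0, 0, 0, 0, 2, 0); (0, 1, 1, 1, 1, 1); (0, 0, 1, 1, 0, 0); (0, 0, 0, 2, 0, 0); (2, 0, 0, 0, 0, 0))


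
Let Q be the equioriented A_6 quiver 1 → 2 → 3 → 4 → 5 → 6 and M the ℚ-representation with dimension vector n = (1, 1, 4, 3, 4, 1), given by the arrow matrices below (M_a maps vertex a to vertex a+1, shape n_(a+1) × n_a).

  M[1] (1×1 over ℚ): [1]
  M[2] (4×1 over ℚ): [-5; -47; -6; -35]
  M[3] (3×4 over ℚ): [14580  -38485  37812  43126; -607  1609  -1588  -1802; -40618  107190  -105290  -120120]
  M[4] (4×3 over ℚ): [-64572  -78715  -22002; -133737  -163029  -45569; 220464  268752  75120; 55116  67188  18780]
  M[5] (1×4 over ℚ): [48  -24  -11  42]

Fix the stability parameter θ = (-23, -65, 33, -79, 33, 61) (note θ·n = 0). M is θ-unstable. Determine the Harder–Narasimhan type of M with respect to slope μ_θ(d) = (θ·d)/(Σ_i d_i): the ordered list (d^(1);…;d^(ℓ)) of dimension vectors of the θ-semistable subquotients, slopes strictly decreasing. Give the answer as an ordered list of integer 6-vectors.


Interval decomposition of M: I[1,5], I[3,3], I[3,4], I[3,5], I[5,5], I[5,6].
HN type (ℓ=4): μ^(1)=61; μ^(2)=33; μ^(3)=-23; μ^(4)=-44

((0, 0, 0, 0, 0, 1); (0, 0, 1, 0, 4, 0); (0, 0, 3, 3, 0, 0); (1, 1, 0, 0, 0, 0))


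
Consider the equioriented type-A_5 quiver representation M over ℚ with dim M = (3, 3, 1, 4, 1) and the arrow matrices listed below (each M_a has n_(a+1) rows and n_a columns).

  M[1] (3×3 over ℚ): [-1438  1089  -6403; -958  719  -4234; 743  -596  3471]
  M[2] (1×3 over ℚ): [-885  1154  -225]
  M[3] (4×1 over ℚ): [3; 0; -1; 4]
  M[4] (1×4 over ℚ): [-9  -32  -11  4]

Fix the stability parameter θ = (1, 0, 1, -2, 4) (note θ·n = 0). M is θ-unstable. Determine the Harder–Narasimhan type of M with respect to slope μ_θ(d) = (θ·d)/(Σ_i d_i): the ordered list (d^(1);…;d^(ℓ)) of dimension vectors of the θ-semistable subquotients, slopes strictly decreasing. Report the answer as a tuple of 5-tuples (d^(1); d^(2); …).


Via rank(M_{q-1}∘⋯∘M_p): M ≅ I[1,2]^2, I[1,4], I[4,4]^2, I[4,5].
μ_θ-semistable layers: μ^(1)=4; μ^(2)=1/2; μ^(3)=0; μ^(4)=-2

((0, 0, 0, 0, 1); (2, 2, 0, 0, 0); (1, 1, 1, 1, 0); (0, 0, 0, 3, 0))


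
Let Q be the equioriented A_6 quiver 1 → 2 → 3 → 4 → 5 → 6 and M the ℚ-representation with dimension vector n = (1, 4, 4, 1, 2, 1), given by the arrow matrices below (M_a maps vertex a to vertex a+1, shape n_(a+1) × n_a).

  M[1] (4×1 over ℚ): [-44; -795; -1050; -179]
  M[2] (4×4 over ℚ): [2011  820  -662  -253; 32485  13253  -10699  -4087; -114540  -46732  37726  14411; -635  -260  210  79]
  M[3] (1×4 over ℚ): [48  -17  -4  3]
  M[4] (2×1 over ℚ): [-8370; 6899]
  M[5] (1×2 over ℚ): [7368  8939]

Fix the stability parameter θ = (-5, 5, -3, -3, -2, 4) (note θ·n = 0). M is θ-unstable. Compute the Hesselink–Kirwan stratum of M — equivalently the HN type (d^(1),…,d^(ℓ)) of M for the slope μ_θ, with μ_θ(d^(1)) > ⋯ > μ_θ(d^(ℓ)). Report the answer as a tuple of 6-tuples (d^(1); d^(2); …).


Barcode: M ≅ I[1,6], I[2,2], I[2,3]^2, I[3,3], I[5,5]. HN layers by μ_θ (7 steps, strictly decreasing):
  μ^(1)=5; μ^(2)=4; μ^(3)=1; μ^(4)=-3/4; μ^(5)=-2; μ^(6)=-3; μ^(7)=-5

((0, 1, 0, 0, 0, 0); (0, 0, 0, 0, 0, 1); (0, 2, 2, 0, 0, 0); (0, 1, 1, 1, 1, 0); (0, 0, 0, 0, 1, 0); (0, 0, 1, 0, 0, 0); (1, 0, 0, 0, 0, 0))


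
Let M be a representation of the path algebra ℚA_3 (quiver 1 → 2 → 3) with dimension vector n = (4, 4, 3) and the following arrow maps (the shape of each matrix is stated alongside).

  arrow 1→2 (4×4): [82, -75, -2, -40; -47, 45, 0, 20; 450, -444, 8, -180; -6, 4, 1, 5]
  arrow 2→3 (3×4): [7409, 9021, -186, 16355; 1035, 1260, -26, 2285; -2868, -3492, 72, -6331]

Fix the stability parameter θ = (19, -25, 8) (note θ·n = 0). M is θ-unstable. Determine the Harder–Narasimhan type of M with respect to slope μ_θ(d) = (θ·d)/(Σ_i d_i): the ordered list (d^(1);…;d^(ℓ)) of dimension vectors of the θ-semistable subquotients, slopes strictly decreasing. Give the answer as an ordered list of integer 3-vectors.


Via rank(M_{q-1}∘⋯∘M_p): M ≅ I[1,1], I[1,3]^3, I[2,2].
μ_θ-semistable layers: μ^(1)=19; μ^(2)=8; μ^(3)=-3; μ^(4)=-25

((1, 0, 0); (0, 0, 3); (3, 3, 0); (0, 1, 0))


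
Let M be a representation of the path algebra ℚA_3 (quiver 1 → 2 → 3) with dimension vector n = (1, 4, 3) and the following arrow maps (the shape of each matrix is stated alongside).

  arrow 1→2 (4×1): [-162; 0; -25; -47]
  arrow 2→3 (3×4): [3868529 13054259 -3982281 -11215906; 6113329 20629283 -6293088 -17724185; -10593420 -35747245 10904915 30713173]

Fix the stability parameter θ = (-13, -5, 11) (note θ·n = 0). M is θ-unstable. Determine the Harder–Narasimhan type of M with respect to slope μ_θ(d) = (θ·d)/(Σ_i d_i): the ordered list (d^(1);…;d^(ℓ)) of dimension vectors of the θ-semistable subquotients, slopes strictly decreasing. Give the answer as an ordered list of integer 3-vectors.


Via rank(M_{q-1}∘⋯∘M_p): M ≅ I[1,3], I[2,2], I[2,3]^2.
μ_θ-semistable layers: μ^(1)=11; μ^(2)=-5; μ^(3)=-13

((0, 0, 3); (0, 4, 0); (1, 0, 0))
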